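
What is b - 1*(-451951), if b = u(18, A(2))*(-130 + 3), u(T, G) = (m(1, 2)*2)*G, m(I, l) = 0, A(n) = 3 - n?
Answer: 451951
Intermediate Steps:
u(T, G) = 0 (u(T, G) = (0*2)*G = 0*G = 0)
b = 0 (b = 0*(-130 + 3) = 0*(-127) = 0)
b - 1*(-451951) = 0 - 1*(-451951) = 0 + 451951 = 451951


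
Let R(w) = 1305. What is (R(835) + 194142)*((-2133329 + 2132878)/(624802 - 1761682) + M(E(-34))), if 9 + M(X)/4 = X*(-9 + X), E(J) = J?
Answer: 430475080219639/378960 ≈ 1.1359e+9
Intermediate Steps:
M(X) = -36 + 4*X*(-9 + X) (M(X) = -36 + 4*(X*(-9 + X)) = -36 + 4*X*(-9 + X))
(R(835) + 194142)*((-2133329 + 2132878)/(624802 - 1761682) + M(E(-34))) = (1305 + 194142)*((-2133329 + 2132878)/(624802 - 1761682) + (-36 - 36*(-34) + 4*(-34)²)) = 195447*(-451/(-1136880) + (-36 + 1224 + 4*1156)) = 195447*(-451*(-1/1136880) + (-36 + 1224 + 4624)) = 195447*(451/1136880 + 5812) = 195447*(6607547011/1136880) = 430475080219639/378960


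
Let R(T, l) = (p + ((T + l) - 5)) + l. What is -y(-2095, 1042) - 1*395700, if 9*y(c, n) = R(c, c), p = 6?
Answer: -3555016/9 ≈ -3.9500e+5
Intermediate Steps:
R(T, l) = 1 + T + 2*l (R(T, l) = (6 + ((T + l) - 5)) + l = (6 + (-5 + T + l)) + l = (1 + T + l) + l = 1 + T + 2*l)
y(c, n) = ⅑ + c/3 (y(c, n) = (1 + c + 2*c)/9 = (1 + 3*c)/9 = ⅑ + c/3)
-y(-2095, 1042) - 1*395700 = -(⅑ + (⅓)*(-2095)) - 1*395700 = -(⅑ - 2095/3) - 395700 = -1*(-6284/9) - 395700 = 6284/9 - 395700 = -3555016/9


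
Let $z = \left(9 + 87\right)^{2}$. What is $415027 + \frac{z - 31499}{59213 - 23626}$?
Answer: $\frac{14769543566}{35587} \approx 4.1503 \cdot 10^{5}$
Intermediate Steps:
$z = 9216$ ($z = 96^{2} = 9216$)
$415027 + \frac{z - 31499}{59213 - 23626} = 415027 + \frac{9216 - 31499}{59213 - 23626} = 415027 - \frac{22283}{35587} = \frac{14769543566}{35587}$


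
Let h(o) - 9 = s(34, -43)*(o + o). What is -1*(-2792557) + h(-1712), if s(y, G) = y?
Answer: 2676150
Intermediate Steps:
h(o) = 9 + 68*o (h(o) = 9 + 34*(o + o) = 9 + 34*(2*o) = 9 + 68*o)
-1*(-2792557) + h(-1712) = -1*(-2792557) + (9 + 68*(-1712)) = 2792557 + (9 - 116416) = 2792557 - 116407 = 2676150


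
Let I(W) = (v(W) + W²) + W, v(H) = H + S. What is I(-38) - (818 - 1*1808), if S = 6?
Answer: 2364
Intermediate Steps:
v(H) = 6 + H (v(H) = H + 6 = 6 + H)
I(W) = 6 + W² + 2*W (I(W) = ((6 + W) + W²) + W = (6 + W + W²) + W = 6 + W² + 2*W)
I(-38) - (818 - 1*1808) = (6 + (-38)² + 2*(-38)) - (818 - 1*1808) = (6 + 1444 - 76) - (818 - 1808) = 1374 - 1*(-990) = 1374 + 990 = 2364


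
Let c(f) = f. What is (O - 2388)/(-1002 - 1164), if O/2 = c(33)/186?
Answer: 74017/67146 ≈ 1.1023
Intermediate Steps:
O = 11/31 (O = 2*(33/186) = 2*(33*(1/186)) = 2*(11/62) = 11/31 ≈ 0.35484)
(O - 2388)/(-1002 - 1164) = (11/31 - 2388)/(-1002 - 1164) = -74017/31/(-2166) = -74017/31*(-1/2166) = 74017/67146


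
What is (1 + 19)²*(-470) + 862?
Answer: -187138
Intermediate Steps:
(1 + 19)²*(-470) + 862 = 20²*(-470) + 862 = 400*(-470) + 862 = -188000 + 862 = -187138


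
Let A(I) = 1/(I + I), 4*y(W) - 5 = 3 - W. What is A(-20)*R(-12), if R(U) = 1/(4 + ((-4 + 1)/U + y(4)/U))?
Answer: -3/500 ≈ -0.0060000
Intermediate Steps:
y(W) = 2 - W/4 (y(W) = 5/4 + (3 - W)/4 = 5/4 + (¾ - W/4) = 2 - W/4)
A(I) = 1/(2*I)
R(U) = 1/(4 - 2/U) (R(U) = 1/(4 + ((-4 + 1)/U + (2 - ¼*4)/U)) = 1/(4 + (-3/U + (2 - 1)/U)) = 1/(4 + (-3/U + 1/U)) = 1/(4 - 2/U))
A(-20)*R(-12) = ((½)/(-20))*((½)*(-12)/(-1 + 2*(-12))) = ((½)*(-1/20))*((½)*(-12)/(-1 - 24)) = -(-12)/(80*(-25)) = -(-12)*(-1)/(80*25) = -1/40*6/25 = -3/500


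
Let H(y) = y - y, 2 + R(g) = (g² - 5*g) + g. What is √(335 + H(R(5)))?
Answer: √335 ≈ 18.303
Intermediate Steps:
R(g) = -2 + g² - 4*g (R(g) = -2 + ((g² - 5*g) + g) = -2 + (g² - 4*g) = -2 + g² - 4*g)
H(y) = 0
√(335 + H(R(5))) = √(335 + 0) = √335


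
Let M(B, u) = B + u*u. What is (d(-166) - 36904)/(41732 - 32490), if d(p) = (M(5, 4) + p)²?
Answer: -15879/9242 ≈ -1.7181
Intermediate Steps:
M(B, u) = B + u²
d(p) = (21 + p)² (d(p) = ((5 + 4²) + p)² = ((5 + 16) + p)² = (21 + p)²)
(d(-166) - 36904)/(41732 - 32490) = ((21 - 166)² - 36904)/(41732 - 32490) = ((-145)² - 36904)/9242 = (21025 - 36904)*(1/9242) = -15879*1/9242 = -15879/9242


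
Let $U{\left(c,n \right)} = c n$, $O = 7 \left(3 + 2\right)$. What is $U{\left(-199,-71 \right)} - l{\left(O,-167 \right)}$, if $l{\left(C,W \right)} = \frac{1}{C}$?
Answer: $\frac{494514}{35} \approx 14129.0$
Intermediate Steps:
$O = 35$ ($O = 7 \cdot 5 = 35$)
$U{\left(-199,-71 \right)} - l{\left(O,-167 \right)} = \left(-199\right) \left(-71\right) - \frac{1}{35} = 14129 - \frac{1}{35} = \frac{494514}{35}$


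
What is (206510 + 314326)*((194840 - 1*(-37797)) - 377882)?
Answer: -75648824820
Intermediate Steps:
(206510 + 314326)*((194840 - 1*(-37797)) - 377882) = 520836*((194840 + 37797) - 377882) = 520836*(232637 - 377882) = 520836*(-145245) = -75648824820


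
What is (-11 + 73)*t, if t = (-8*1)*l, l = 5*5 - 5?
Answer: -9920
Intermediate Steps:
l = 20 (l = 25 - 5 = 20)
t = -160 (t = -8*1*20 = -8*20 = -160)
(-11 + 73)*t = (-11 + 73)*(-160) = 62*(-160) = -9920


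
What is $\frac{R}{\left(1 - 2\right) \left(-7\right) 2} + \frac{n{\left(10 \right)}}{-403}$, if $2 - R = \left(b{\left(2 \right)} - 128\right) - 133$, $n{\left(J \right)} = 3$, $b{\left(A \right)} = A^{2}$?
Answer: $\frac{14905}{806} \approx 18.493$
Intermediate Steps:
$R = 259$ ($R = 2 - \left(\left(2^{2} - 128\right) - 133\right) = 2 - \left(\left(4 - 128\right) - 133\right) = 2 - \left(-124 - 133\right) = 2 - -257 = 2 + 257 = 259$)
$\frac{R}{\left(1 - 2\right) \left(-7\right) 2} + \frac{n{\left(10 \right)}}{-403} = \frac{259}{\left(1 - 2\right) \left(-7\right) 2} + \frac{3}{-403} = \frac{259}{\left(1 - 2\right) \left(-7\right) 2} + 3 \left(- \frac{1}{403}\right) = \frac{259}{\left(-1\right) \left(-7\right) 2} - \frac{3}{403} = \frac{259}{7 \cdot 2} - \frac{3}{403} = \frac{259}{14} - \frac{3}{403} = 259 \cdot \frac{1}{14} - \frac{3}{403} = \frac{37}{2} - \frac{3}{403} = \frac{14905}{806}$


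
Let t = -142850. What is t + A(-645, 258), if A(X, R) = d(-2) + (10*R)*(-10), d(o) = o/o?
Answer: -168649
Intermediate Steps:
d(o) = 1
A(X, R) = 1 - 100*R (A(X, R) = 1 + (10*R)*(-10) = 1 - 100*R)
t + A(-645, 258) = -142850 + (1 - 100*258) = -142850 + (1 - 25800) = -142850 - 25799 = -168649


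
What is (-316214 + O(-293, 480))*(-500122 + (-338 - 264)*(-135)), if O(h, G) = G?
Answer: 132245817368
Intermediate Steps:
(-316214 + O(-293, 480))*(-500122 + (-338 - 264)*(-135)) = (-316214 + 480)*(-500122 + (-338 - 264)*(-135)) = -315734*(-500122 - 602*(-135)) = -315734*(-500122 + 81270) = -315734*(-418852) = 132245817368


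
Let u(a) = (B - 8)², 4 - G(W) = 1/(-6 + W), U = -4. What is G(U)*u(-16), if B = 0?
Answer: 1312/5 ≈ 262.40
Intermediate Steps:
G(W) = 4 - 1/(-6 + W)
u(a) = 64 (u(a) = (0 - 8)² = (-8)² = 64)
G(U)*u(-16) = ((-25 + 4*(-4))/(-6 - 4))*64 = ((-25 - 16)/(-10))*64 = -⅒*(-41)*64 = (41/10)*64 = 1312/5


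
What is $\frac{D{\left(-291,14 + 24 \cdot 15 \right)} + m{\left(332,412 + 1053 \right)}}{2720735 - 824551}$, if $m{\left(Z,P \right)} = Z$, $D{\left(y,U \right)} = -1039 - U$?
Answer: $- \frac{1081}{1896184} \approx -0.00057009$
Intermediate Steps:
$\frac{D{\left(-291,14 + 24 \cdot 15 \right)} + m{\left(332,412 + 1053 \right)}}{2720735 - 824551} = \frac{\left(-1039 - \left(14 + 24 \cdot 15\right)\right) + 332}{2720735 - 824551} = \frac{\left(-1039 - \left(14 + 360\right)\right) + 332}{1896184} = \left(\left(-1039 - 374\right) + 332\right) \frac{1}{1896184} = \left(-1413 + 332\right) \frac{1}{1896184} = \left(-1081\right) \frac{1}{1896184} = - \frac{1081}{1896184}$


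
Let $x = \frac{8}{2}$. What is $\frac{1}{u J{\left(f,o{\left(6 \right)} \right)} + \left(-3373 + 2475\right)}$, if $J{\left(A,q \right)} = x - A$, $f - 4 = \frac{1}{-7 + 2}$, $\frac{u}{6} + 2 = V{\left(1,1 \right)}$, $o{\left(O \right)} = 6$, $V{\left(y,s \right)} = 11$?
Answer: $- \frac{5}{4436} \approx -0.0011271$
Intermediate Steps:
$u = 54$ ($u = -12 + 6 \cdot 11 = -12 + 66 = 54$)
$f = \frac{19}{5}$ ($f = 4 + \frac{1}{-7 + 2} = 4 + \frac{1}{-5} = 4 - \frac{1}{5} = \frac{19}{5} \approx 3.8$)
$x = 4$ ($x = 8 \cdot \frac{1}{2} = 4$)
$J{\left(A,q \right)} = 4 - A$
$\frac{1}{u J{\left(f,o{\left(6 \right)} \right)} + \left(-3373 + 2475\right)} = \frac{1}{54 \left(4 - \frac{19}{5}\right) + \left(-3373 + 2475\right)} = \frac{1}{54 \left(4 - \frac{19}{5}\right) - 898} = \frac{1}{54 \cdot \frac{1}{5} - 898} = \frac{1}{\frac{54}{5} - 898} = \frac{1}{- \frac{4436}{5}} = - \frac{5}{4436}$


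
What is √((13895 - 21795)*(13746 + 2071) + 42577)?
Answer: I*√124911723 ≈ 11176.0*I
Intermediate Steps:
√((13895 - 21795)*(13746 + 2071) + 42577) = √(-7900*15817 + 42577) = √(-124954300 + 42577) = √(-124911723) = I*√124911723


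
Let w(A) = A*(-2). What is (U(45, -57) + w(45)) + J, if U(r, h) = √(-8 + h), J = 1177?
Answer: 1087 + I*√65 ≈ 1087.0 + 8.0623*I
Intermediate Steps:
w(A) = -2*A
(U(45, -57) + w(45)) + J = (√(-8 - 57) - 2*45) + 1177 = (√(-65) - 90) + 1177 = (I*√65 - 90) + 1177 = (-90 + I*√65) + 1177 = 1087 + I*√65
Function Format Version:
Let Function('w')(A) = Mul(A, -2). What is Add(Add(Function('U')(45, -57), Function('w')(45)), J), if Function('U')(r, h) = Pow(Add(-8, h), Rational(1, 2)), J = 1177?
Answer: Add(1087, Mul(I, Pow(65, Rational(1, 2)))) ≈ Add(1087.0, Mul(8.0623, I))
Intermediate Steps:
Function('w')(A) = Mul(-2, A)
Add(Add(Function('U')(45, -57), Function('w')(45)), J) = Add(Add(Pow(Add(-8, -57), Rational(1, 2)), Mul(-2, 45)), 1177) = Add(Add(Pow(-65, Rational(1, 2)), -90), 1177) = Add(Add(Mul(I, Pow(65, Rational(1, 2))), -90), 1177) = Add(Add(-90, Mul(I, Pow(65, Rational(1, 2)))), 1177) = Add(1087, Mul(I, Pow(65, Rational(1, 2))))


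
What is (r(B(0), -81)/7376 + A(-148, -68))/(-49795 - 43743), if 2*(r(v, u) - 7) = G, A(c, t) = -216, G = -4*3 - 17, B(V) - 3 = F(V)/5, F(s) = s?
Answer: 3186447/1379872576 ≈ 0.0023092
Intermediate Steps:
B(V) = 3 + V/5
G = -29 (G = -12 - 17 = -29)
r(v, u) = -15/2 (r(v, u) = 7 + (1/2)*(-29) = 7 - 29/2 = -15/2)
(r(B(0), -81)/7376 + A(-148, -68))/(-49795 - 43743) = (-15/2/7376 - 216)/(-49795 - 43743) = (-15/2*1/7376 - 216)/(-93538) = (-15/14752 - 216)*(-1/93538) = -3186447/14752*(-1/93538) = 3186447/1379872576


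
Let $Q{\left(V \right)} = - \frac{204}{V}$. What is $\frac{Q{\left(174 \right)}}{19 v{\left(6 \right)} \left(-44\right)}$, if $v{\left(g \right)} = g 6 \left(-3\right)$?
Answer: $- \frac{17}{1309176} \approx -1.2985 \cdot 10^{-5}$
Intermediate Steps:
$v{\left(g \right)} = - 18 g$ ($v{\left(g \right)} = 6 g \left(-3\right) = - 18 g$)
$\frac{Q{\left(174 \right)}}{19 v{\left(6 \right)} \left(-44\right)} = \frac{\left(-204\right) \frac{1}{174}}{19 \left(\left(-18\right) 6\right) \left(-44\right)} = \frac{\left(-204\right) \frac{1}{174}}{19 \left(-108\right) \left(-44\right)} = - \frac{34}{29 \left(\left(-2052\right) \left(-44\right)\right)} = - \frac{34}{29 \cdot 90288} = \left(- \frac{34}{29}\right) \frac{1}{90288} = - \frac{17}{1309176}$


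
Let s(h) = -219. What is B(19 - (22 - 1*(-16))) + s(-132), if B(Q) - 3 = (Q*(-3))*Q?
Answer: -1299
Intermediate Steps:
B(Q) = 3 - 3*Q² (B(Q) = 3 + (Q*(-3))*Q = 3 + (-3*Q)*Q = 3 - 3*Q²)
B(19 - (22 - 1*(-16))) + s(-132) = (3 - 3*(19 - (22 - 1*(-16)))²) - 219 = (3 - 3*(19 - (22 + 16))²) - 219 = (3 - 3*(19 - 1*38)²) - 219 = (3 - 3*(19 - 38)²) - 219 = (3 - 3*(-19)²) - 219 = (3 - 3*361) - 219 = (3 - 1083) - 219 = -1080 - 219 = -1299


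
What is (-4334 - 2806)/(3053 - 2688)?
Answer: -1428/73 ≈ -19.562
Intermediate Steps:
(-4334 - 2806)/(3053 - 2688) = -7140/365 = -7140*1/365 = -1428/73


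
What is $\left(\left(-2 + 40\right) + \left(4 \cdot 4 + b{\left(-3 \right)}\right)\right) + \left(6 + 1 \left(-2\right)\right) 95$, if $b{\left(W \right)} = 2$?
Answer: $436$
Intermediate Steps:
$\left(\left(-2 + 40\right) + \left(4 \cdot 4 + b{\left(-3 \right)}\right)\right) + \left(6 + 1 \left(-2\right)\right) 95 = \left(\left(-2 + 40\right) + \left(4 \cdot 4 + 2\right)\right) + \left(6 + 1 \left(-2\right)\right) 95 = \left(38 + \left(16 + 2\right)\right) + \left(6 - 2\right) 95 = \left(38 + 18\right) + 4 \cdot 95 = 56 + 380 = 436$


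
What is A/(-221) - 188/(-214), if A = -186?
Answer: 40676/23647 ≈ 1.7201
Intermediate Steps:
A/(-221) - 188/(-214) = -186/(-221) - 188/(-214) = -186*(-1/221) - 188*(-1/214) = 186/221 + 94/107 = 40676/23647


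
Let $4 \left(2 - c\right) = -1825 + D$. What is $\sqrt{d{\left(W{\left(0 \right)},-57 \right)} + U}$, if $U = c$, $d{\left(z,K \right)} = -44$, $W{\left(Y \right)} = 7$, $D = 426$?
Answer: $\frac{\sqrt{1231}}{2} \approx 17.543$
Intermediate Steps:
$c = \frac{1407}{4}$ ($c = 2 - \frac{-1825 + 426}{4} = 2 - - \frac{1399}{4} = 2 + \frac{1399}{4} = \frac{1407}{4} \approx 351.75$)
$U = \frac{1407}{4} \approx 351.75$
$\sqrt{d{\left(W{\left(0 \right)},-57 \right)} + U} = \sqrt{-44 + \frac{1407}{4}} = \sqrt{\frac{1231}{4}} = \frac{\sqrt{1231}}{2}$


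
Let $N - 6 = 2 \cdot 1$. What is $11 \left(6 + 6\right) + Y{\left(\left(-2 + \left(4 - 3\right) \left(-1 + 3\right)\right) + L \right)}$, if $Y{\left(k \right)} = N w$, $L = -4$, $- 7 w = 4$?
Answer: $\frac{892}{7} \approx 127.43$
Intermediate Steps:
$N = 8$ ($N = 6 + 2 \cdot 1 = 6 + 2 = 8$)
$w = - \frac{4}{7}$ ($w = \left(- \frac{1}{7}\right) 4 = - \frac{4}{7} \approx -0.57143$)
$Y{\left(k \right)} = - \frac{32}{7}$ ($Y{\left(k \right)} = 8 \left(- \frac{4}{7}\right) = - \frac{32}{7}$)
$11 \left(6 + 6\right) + Y{\left(\left(-2 + \left(4 - 3\right) \left(-1 + 3\right)\right) + L \right)} = 11 \left(6 + 6\right) - \frac{32}{7} = 11 \cdot 12 - \frac{32}{7} = 132 - \frac{32}{7} = \frac{892}{7}$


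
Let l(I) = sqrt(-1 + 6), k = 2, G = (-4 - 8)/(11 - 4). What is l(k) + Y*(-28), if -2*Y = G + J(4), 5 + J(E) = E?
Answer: -38 + sqrt(5) ≈ -35.764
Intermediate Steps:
J(E) = -5 + E
G = -12/7 ≈ -1.7143
l(I) = sqrt(5)
Y = 19/14 (Y = -(-12/7 + (-5 + 4))/2 = -(-12/7 - 1)/2 = -1/2*(-19/7) = 19/14 ≈ 1.3571)
l(k) + Y*(-28) = sqrt(5) + (19/14)*(-28) = sqrt(5) - 38 = -38 + sqrt(5)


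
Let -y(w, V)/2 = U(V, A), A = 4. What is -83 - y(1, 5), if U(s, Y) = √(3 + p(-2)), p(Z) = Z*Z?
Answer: -83 + 2*√7 ≈ -77.708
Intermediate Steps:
p(Z) = Z²
U(s, Y) = √7 (U(s, Y) = √(3 + (-2)²) = √(3 + 4) = √7)
y(w, V) = -2*√7
-83 - y(1, 5) = -83 - (-2)*√7 = -83 + 2*√7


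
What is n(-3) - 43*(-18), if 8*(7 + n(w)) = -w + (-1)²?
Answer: 1535/2 ≈ 767.50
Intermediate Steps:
n(w) = -55/8 - w/8 (n(w) = -7 + (-w + (-1)²)/8 = -7 + (-w + 1)/8 = -7 + (1 - w)/8 = -7 + (⅛ - w/8) = -55/8 - w/8)
n(-3) - 43*(-18) = (-55/8 - ⅛*(-3)) - 43*(-18) = (-55/8 + 3/8) + 774 = -13/2 + 774 = 1535/2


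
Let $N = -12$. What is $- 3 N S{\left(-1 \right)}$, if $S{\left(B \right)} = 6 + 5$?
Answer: $396$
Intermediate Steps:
$S{\left(B \right)} = 11$
$- 3 N S{\left(-1 \right)} = \left(-3\right) \left(-12\right) 11 = 36 \cdot 11 = 396$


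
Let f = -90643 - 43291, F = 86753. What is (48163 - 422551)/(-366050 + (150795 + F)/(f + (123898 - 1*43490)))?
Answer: 2504936511/2449178731 ≈ 1.0228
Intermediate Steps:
f = -133934
(48163 - 422551)/(-366050 + (150795 + F)/(f + (123898 - 1*43490))) = (48163 - 422551)/(-366050 + (150795 + 86753)/(-133934 + (123898 - 1*43490))) = -374388/(-366050 + 237548/(-133934 + (123898 - 43490))) = -374388/(-366050 + 237548/(-133934 + 80408)) = -374388/(-366050 + 237548/(-53526)) = -374388/(-366050 + 237548*(-1/53526)) = -374388/(-366050 - 118774/26763) = -374388/(-9796714924/26763) = -374388*(-26763/9796714924) = 2504936511/2449178731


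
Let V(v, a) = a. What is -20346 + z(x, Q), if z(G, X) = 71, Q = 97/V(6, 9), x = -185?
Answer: -20275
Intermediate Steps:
Q = 97/9 ≈ 10.778
-20346 + z(x, Q) = -20346 + 71 = -20275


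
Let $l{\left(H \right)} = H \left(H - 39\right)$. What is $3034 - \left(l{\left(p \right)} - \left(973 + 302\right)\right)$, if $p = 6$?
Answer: $4507$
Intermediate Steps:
$l{\left(H \right)} = H \left(-39 + H\right)$
$3034 - \left(l{\left(p \right)} - \left(973 + 302\right)\right) = 3034 - \left(6 \left(-39 + 6\right) - \left(973 + 302\right)\right) = 3034 - \left(6 \left(-33\right) - 1275\right) = 3034 - \left(-198 - 1275\right) = 3034 - -1473 = 3034 + 1473 = 4507$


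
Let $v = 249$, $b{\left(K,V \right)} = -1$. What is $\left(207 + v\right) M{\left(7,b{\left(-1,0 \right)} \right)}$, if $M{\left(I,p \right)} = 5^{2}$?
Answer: $11400$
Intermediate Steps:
$M{\left(I,p \right)} = 25$
$\left(207 + v\right) M{\left(7,b{\left(-1,0 \right)} \right)} = \left(207 + 249\right) 25 = 456 \cdot 25 = 11400$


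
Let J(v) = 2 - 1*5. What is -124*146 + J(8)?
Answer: -18107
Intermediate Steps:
J(v) = -3 (J(v) = 2 - 5 = -3)
-124*146 + J(8) = -124*146 - 3 = -18104 - 3 = -18107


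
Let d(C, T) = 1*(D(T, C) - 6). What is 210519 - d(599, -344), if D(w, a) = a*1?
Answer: 209926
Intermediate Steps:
D(w, a) = a
d(C, T) = -6 + C (d(C, T) = 1*(C - 6) = 1*(-6 + C) = -6 + C)
210519 - d(599, -344) = 210519 - (-6 + 599) = 210519 - 1*593 = 210519 - 593 = 209926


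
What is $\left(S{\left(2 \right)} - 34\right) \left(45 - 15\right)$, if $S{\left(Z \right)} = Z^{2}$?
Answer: $-900$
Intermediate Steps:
$\left(S{\left(2 \right)} - 34\right) \left(45 - 15\right) = \left(2^{2} - 34\right) \left(45 - 15\right) = \left(4 - 34\right) 30 = \left(-30\right) 30 = -900$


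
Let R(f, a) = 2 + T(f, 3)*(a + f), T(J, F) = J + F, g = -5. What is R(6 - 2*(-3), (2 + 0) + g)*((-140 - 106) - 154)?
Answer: -54800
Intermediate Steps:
T(J, F) = F + J
R(f, a) = 2 + (3 + f)*(a + f)
R(6 - 2*(-3), (2 + 0) + g)*((-140 - 106) - 154) = (2 + ((2 + 0) - 5)*(3 + (6 - 2*(-3))) + (6 - 2*(-3))*(3 + (6 - 2*(-3))))*((-140 - 106) - 154) = (2 + (2 - 5)*(3 + (6 + 6)) + (6 + 6)*(3 + (6 + 6)))*(-246 - 154) = (2 - 3*(3 + 12) + 12*(3 + 12))*(-400) = (2 - 3*15 + 12*15)*(-400) = (2 - 45 + 180)*(-400) = 137*(-400) = -54800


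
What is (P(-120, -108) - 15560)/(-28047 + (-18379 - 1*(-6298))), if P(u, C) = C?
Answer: 3917/10032 ≈ 0.39045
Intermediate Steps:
(P(-120, -108) - 15560)/(-28047 + (-18379 - 1*(-6298))) = (-108 - 15560)/(-28047 + (-18379 - 1*(-6298))) = -15668/(-28047 + (-18379 + 6298)) = -15668/(-28047 - 12081) = -15668/(-40128) = -15668*(-1/40128) = 3917/10032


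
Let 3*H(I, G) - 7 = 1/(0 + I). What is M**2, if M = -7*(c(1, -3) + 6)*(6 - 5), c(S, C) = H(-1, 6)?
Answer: 3136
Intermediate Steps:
H(I, G) = 7/3 + 1/(3*I) (H(I, G) = 7/3 + 1/(3*(0 + I)) = 7/3 + 1/(3*I))
c(S, C) = 2 (c(S, C) = (1/3)*(1 + 7*(-1))/(-1) = (1/3)*(-1)*(1 - 7) = (1/3)*(-1)*(-6) = 2)
M = -56 (M = -7*(2 + 6)*(6 - 5) = -56 ≈ -56.000)
M**2 = (-56)**2 = 3136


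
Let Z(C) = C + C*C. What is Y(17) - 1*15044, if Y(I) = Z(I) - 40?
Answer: -14778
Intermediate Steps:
Z(C) = C + C²
Y(I) = -40 + I*(1 + I) (Y(I) = I*(1 + I) - 40 = -40 + I*(1 + I))
Y(17) - 1*15044 = (-40 + 17*(1 + 17)) - 1*15044 = (-40 + 17*18) - 15044 = (-40 + 306) - 15044 = 266 - 15044 = -14778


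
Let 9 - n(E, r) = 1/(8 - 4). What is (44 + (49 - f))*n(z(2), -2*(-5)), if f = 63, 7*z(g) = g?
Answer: 525/2 ≈ 262.50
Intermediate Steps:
z(g) = g/7
n(E, r) = 35/4 (n(E, r) = 9 - 1/(8 - 4) = 9 - 1/4 = 35/4)
(44 + (49 - f))*n(z(2), -2*(-5)) = (44 + (49 - 1*63))*(35/4) = (44 + (49 - 63))*(35/4) = (44 - 14)*(35/4) = 30*(35/4) = 525/2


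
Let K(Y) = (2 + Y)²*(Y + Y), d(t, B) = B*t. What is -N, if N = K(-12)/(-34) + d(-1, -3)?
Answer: -1251/17 ≈ -73.588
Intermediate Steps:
K(Y) = 2*Y*(2 + Y)² (K(Y) = (2 + Y)²*(2*Y) = 2*Y*(2 + Y)²)
N = 1251/17 (N = (2*(-12)*(2 - 12)²)/(-34) - 3*(-1) = -(-12)*(-10)²/17 + 3 = -(-12)*100/17 + 3 = -1/34*(-2400) + 3 = 1200/17 + 3 = 1251/17 ≈ 73.588)
-N = -1*1251/17 = -1251/17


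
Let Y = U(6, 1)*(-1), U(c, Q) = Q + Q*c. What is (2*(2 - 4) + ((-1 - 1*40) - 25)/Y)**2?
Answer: 1444/49 ≈ 29.469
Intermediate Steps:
Y = -7 (Y = (1*(1 + 6))*(-1) = (1*7)*(-1) = 7*(-1) = -7)
(2*(2 - 4) + ((-1 - 1*40) - 25)/Y)**2 = (2*(2 - 4) + ((-1 - 1*40) - 25)/(-7))**2 = (2*(-2) + ((-1 - 40) - 25)*(-1/7))**2 = (-4 + (-41 - 25)*(-1/7))**2 = (-4 - 66*(-1/7))**2 = (-4 + 66/7)**2 = (38/7)**2 = 1444/49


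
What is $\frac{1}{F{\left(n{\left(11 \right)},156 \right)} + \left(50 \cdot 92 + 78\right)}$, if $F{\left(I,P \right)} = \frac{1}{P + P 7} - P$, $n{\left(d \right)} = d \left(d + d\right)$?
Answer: $\frac{1248}{5643457} \approx 0.00022114$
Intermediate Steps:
$n{\left(d \right)} = 2 d^{2}$ ($n{\left(d \right)} = d 2 d = 2 d^{2}$)
$F{\left(I,P \right)} = - P + \frac{1}{8 P}$ ($F{\left(I,P \right)} = \frac{1}{P + 7 P} - P = \frac{1}{8 P} - P = - P + \frac{1}{8 P}$)
$\frac{1}{F{\left(n{\left(11 \right)},156 \right)} + \left(50 \cdot 92 + 78\right)} = \frac{1}{\left(\left(-1\right) 156 + \frac{1}{8 \cdot 156}\right) + \left(50 \cdot 92 + 78\right)} = \frac{1}{\left(-156 + \frac{1}{8} \cdot \frac{1}{156}\right) + \left(4600 + 78\right)} = \frac{1}{\left(-156 + \frac{1}{1248}\right) + 4678} = \frac{1}{- \frac{194687}{1248} + 4678} = \frac{1}{\frac{5643457}{1248}} = \frac{1248}{5643457}$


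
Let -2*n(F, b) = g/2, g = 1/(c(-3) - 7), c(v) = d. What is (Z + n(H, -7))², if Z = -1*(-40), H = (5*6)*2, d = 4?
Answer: 231361/144 ≈ 1606.7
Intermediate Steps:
c(v) = 4
H = 60 (H = 30*2 = 60)
g = -⅓ (g = 1/(4 - 7) = 1/(-3) = -⅓ ≈ -0.33333)
n(F, b) = 1/12 (n(F, b) = -(-1)/(6*2) = -½*(-⅙) = 1/12)
Z = 40
(Z + n(H, -7))² = (40 + 1/12)² = (481/12)² = 231361/144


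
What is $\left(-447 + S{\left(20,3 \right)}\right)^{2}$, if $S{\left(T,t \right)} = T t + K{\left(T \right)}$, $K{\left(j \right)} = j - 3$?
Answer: $136900$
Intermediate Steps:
$K{\left(j \right)} = -3 + j$
$S{\left(T,t \right)} = -3 + T + T t$ ($S{\left(T,t \right)} = T t + \left(-3 + T\right) = -3 + T + T t$)
$\left(-447 + S{\left(20,3 \right)}\right)^{2} = \left(-447 + \left(-3 + 20 + 20 \cdot 3\right)\right)^{2} = \left(-447 + \left(-3 + 20 + 60\right)\right)^{2} = \left(-447 + 77\right)^{2} = \left(-370\right)^{2} = 136900$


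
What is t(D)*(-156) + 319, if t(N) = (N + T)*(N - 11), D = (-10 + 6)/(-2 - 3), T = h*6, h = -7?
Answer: -1630961/25 ≈ -65238.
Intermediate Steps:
T = -42 (T = -7*6 = -42)
D = ⅘ (D = -4/(-5) = -4*(-⅕) = ⅘ ≈ 0.80000)
t(N) = (-42 + N)*(-11 + N) (t(N) = (N - 42)*(N - 11) = (-42 + N)*(-11 + N))
t(D)*(-156) + 319 = (462 + (⅘)² - 53*⅘)*(-156) + 319 = (462 + 16/25 - 212/5)*(-156) + 319 = (10506/25)*(-156) + 319 = -1638936/25 + 319 = -1630961/25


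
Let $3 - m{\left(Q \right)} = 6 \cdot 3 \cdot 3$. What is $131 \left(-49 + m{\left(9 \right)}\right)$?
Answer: $-13100$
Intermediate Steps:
$m{\left(Q \right)} = -51$ ($m{\left(Q \right)} = 3 - 6 \cdot 3 \cdot 3 = 3 - 18 \cdot 3 = 3 - 54 = -51$)
$131 \left(-49 + m{\left(9 \right)}\right) = 131 \left(-49 - 51\right) = 131 \left(-100\right) = -13100$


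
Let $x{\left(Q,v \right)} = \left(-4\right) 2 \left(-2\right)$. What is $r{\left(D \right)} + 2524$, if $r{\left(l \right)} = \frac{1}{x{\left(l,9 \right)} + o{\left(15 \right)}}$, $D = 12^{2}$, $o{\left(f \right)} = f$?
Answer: $\frac{78245}{31} \approx 2524.0$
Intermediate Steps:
$x{\left(Q,v \right)} = 16$ ($x{\left(Q,v \right)} = \left(-8\right) \left(-2\right) = 16$)
$D = 144$
$r{\left(l \right)} = \frac{1}{31}$ ($r{\left(l \right)} = \frac{1}{16 + 15} = \frac{1}{31}$)
$r{\left(D \right)} + 2524 = \frac{1}{31} + 2524 = \frac{78245}{31}$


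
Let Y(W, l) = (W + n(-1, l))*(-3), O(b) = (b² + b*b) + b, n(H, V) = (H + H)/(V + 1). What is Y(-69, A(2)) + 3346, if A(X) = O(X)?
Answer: 39089/11 ≈ 3553.5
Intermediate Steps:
n(H, V) = 2*H/(1 + V) (n(H, V) = (2*H)/(1 + V) = 2*H/(1 + V))
O(b) = b + 2*b² (O(b) = (b² + b²) + b = 2*b² + b = b + 2*b²)
A(X) = X*(1 + 2*X)
Y(W, l) = -3*W + 6/(1 + l) (Y(W, l) = (W + 2*(-1)/(1 + l))*(-3) = (W - 2/(1 + l))*(-3) = -3*W + 6/(1 + l))
Y(-69, A(2)) + 3346 = 3*(2 - 1*(-69)*(1 + 2*(1 + 2*2)))/(1 + 2*(1 + 2*2)) + 3346 = 3*(2 - 1*(-69)*(1 + 2*(1 + 4)))/(1 + 2*(1 + 4)) + 3346 = 3*(2 - 1*(-69)*(1 + 2*5))/(1 + 2*5) + 3346 = 3*(2 - 1*(-69)*(1 + 10))/(1 + 10) + 3346 = 3*(2 - 1*(-69)*11)/11 + 3346 = 3*(1/11)*(2 + 759) + 3346 = 3*(1/11)*761 + 3346 = 2283/11 + 3346 = 39089/11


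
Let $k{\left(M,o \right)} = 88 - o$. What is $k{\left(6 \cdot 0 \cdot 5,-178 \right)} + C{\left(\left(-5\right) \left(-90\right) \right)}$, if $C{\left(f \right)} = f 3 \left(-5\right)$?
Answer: $-6484$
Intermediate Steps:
$C{\left(f \right)} = - 15 f$ ($C{\left(f \right)} = 3 f \left(-5\right) = - 15 f$)
$k{\left(6 \cdot 0 \cdot 5,-178 \right)} + C{\left(\left(-5\right) \left(-90\right) \right)} = \left(88 - -178\right) - 15 \left(\left(-5\right) \left(-90\right)\right) = \left(88 + 178\right) - 6750 = 266 - 6750 = -6484$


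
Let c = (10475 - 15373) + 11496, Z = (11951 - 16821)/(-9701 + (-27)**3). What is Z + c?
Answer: 96940251/14692 ≈ 6598.2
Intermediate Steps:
Z = 2435/14692 (Z = -4870/(-9701 - 19683) = -4870/(-29384) = -4870*(-1/29384) = 2435/14692 ≈ 0.16574)
c = 6598 (c = -4898 + 11496 = 6598)
Z + c = 2435/14692 + 6598 = 96940251/14692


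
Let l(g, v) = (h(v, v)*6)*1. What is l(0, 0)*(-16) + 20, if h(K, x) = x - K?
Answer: 20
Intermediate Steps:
l(g, v) = 0 (l(g, v) = ((v - v)*6)*1 = (0*6)*1 = 0*1 = 0)
l(0, 0)*(-16) + 20 = 0*(-16) + 20 = 0 + 20 = 20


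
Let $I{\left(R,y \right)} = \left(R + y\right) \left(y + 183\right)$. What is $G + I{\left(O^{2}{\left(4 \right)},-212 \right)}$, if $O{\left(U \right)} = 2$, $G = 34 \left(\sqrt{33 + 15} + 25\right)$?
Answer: $6882 + 136 \sqrt{3} \approx 7117.6$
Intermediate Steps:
$G = 850 + 136 \sqrt{3}$ ($G = 34 \left(\sqrt{48} + 25\right) = 34 \left(4 \sqrt{3} + 25\right) = 34 \left(25 + 4 \sqrt{3}\right) = 850 + 136 \sqrt{3} \approx 1085.6$)
$I{\left(R,y \right)} = \left(183 + y\right) \left(R + y\right)$ ($I{\left(R,y \right)} = \left(R + y\right) \left(183 + y\right) = \left(183 + y\right) \left(R + y\right)$)
$G + I{\left(O^{2}{\left(4 \right)},-212 \right)} = \left(850 + 136 \sqrt{3}\right) + \left(\left(-212\right)^{2} + 183 \cdot 2^{2} + 183 \left(-212\right) + 2^{2} \left(-212\right)\right) = \left(850 + 136 \sqrt{3}\right) + \left(44944 + 183 \cdot 4 - 38796 + 4 \left(-212\right)\right) = \left(850 + 136 \sqrt{3}\right) + \left(44944 + 732 - 38796 - 848\right) = \left(850 + 136 \sqrt{3}\right) + 6032 = 6882 + 136 \sqrt{3}$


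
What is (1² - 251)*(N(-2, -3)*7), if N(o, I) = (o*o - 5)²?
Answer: -1750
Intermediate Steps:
N(o, I) = (-5 + o²)² (N(o, I) = (o² - 5)² = (-5 + o²)²)
(1² - 251)*(N(-2, -3)*7) = (1² - 251)*((-5 + (-2)²)²*7) = (1 - 251)*((-5 + 4)²*7) = -250*(-1)²*7 = -250*7 = -1750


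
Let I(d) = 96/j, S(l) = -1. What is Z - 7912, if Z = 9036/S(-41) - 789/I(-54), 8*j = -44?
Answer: -1081779/64 ≈ -16903.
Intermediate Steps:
j = -11/2 (j = (⅛)*(-44) = -11/2 ≈ -5.5000)
I(d) = -192/11 (I(d) = 96/(-11/2) = 96*(-2/11) = -192/11)
Z = -575411/64 (Z = 9036/(-1) - 789/(-192/11) = 9036*(-1) - 789*(-11/192) = -9036 + 2893/64 = -575411/64 ≈ -8990.8)
Z - 7912 = -575411/64 - 7912 = -1081779/64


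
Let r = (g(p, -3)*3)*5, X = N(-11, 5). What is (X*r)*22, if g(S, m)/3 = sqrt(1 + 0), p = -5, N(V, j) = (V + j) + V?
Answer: -16830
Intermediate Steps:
N(V, j) = j + 2*V
X = -17 (X = 5 + 2*(-11) = 5 - 22 = -17)
g(S, m) = 3 (g(S, m) = 3*sqrt(1 + 0) = 3*sqrt(1) = 3*1 = 3)
r = 45 (r = (3*3)*5 = 9*5 = 45)
(X*r)*22 = -17*45*22 = -765*22 = -16830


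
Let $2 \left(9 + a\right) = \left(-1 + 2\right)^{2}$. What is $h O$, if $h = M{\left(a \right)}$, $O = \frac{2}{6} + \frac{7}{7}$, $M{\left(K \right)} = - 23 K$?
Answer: $\frac{782}{3} \approx 260.67$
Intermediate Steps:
$a = - \frac{17}{2}$ ($a = -9 + \frac{\left(-1 + 2\right)^{2}}{2} = -9 + \frac{1^{2}}{2} = -9 + \frac{1}{2} \cdot 1 = -9 + \frac{1}{2} = - \frac{17}{2} \approx -8.5$)
$O = \frac{4}{3}$ ($O = 2 \cdot \frac{1}{6} + 7 \cdot \frac{1}{7} = \frac{1}{3} + 1 = \frac{4}{3} \approx 1.3333$)
$h = \frac{391}{2}$ ($h = \left(-23\right) \left(- \frac{17}{2}\right) = \frac{391}{2} \approx 195.5$)
$h O = \frac{391}{2} \cdot \frac{4}{3} = \frac{782}{3}$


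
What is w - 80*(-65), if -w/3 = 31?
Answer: 5107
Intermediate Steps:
w = -93 (w = -3*31 = -93)
w - 80*(-65) = -93 - 80*(-65) = -93 + 5200 = 5107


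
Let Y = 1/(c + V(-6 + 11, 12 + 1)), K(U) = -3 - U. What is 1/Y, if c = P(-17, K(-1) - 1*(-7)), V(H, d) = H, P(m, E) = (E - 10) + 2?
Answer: 2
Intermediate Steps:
P(m, E) = -8 + E (P(m, E) = (-10 + E) + 2 = -8 + E)
c = -3 (c = -8 + ((-3 - 1*(-1)) - 1*(-7)) = -8 + ((-3 + 1) + 7) = -8 + (-2 + 7) = -8 + 5 = -3)
Y = ½ (Y = 1/(-3 + (-6 + 11)) = 1/(-3 + 5) = 1/2 = ½ ≈ 0.50000)
1/Y = 1/(½) = 2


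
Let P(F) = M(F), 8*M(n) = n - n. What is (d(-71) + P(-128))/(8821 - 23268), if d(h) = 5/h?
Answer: 5/1025737 ≈ 4.8745e-6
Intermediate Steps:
M(n) = 0 (M(n) = (n - n)/8 = (⅛)*0 = 0)
P(F) = 0
(d(-71) + P(-128))/(8821 - 23268) = (5/(-71) + 0)/(8821 - 23268) = (5*(-1/71) + 0)/(-14447) = (-5/71 + 0)*(-1/14447) = -5/71*(-1/14447) = 5/1025737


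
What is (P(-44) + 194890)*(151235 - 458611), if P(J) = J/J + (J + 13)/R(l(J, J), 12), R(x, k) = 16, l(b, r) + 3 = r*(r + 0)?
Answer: -59904220475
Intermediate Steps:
l(b, r) = -3 + r² (l(b, r) = -3 + r*(r + 0) = -3 + r*r = -3 + r²)
P(J) = 29/16 + J/16 (P(J) = J/J + (J + 13)/16 = 1 + (13 + J)*(1/16) = 1 + (13/16 + J/16) = 29/16 + J/16)
(P(-44) + 194890)*(151235 - 458611) = ((29/16 + (1/16)*(-44)) + 194890)*(151235 - 458611) = ((29/16 - 11/4) + 194890)*(-307376) = (-15/16 + 194890)*(-307376) = (3118225/16)*(-307376) = -59904220475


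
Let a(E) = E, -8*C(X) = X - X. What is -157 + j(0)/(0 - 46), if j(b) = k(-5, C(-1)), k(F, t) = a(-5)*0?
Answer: -157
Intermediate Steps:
C(X) = 0 (C(X) = -(X - X)/8 = -⅛*0 = 0)
k(F, t) = 0 (k(F, t) = -5*0 = 0)
j(b) = 0
-157 + j(0)/(0 - 46) = -157 + 0/(0 - 46) = -157 + 0/(-46) = -157 - 1/46*0 = -157 + 0 = -157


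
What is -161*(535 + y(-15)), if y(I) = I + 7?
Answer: -84847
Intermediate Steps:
y(I) = 7 + I
-161*(535 + y(-15)) = -161*(535 + (7 - 15)) = -161*(535 - 8) = -161*527 = -84847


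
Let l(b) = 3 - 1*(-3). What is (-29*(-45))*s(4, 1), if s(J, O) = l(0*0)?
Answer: 7830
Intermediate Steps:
l(b) = 6 (l(b) = 3 + 3 = 6)
s(J, O) = 6
(-29*(-45))*s(4, 1) = -29*(-45)*6 = 1305*6 = 7830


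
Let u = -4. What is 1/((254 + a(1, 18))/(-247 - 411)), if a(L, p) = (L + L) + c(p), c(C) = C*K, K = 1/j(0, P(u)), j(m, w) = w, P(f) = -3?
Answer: -329/125 ≈ -2.6320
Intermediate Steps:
K = -⅓ (K = 1/(-3) = -⅓ ≈ -0.33333)
c(C) = -C/3 (c(C) = C*(-⅓) = -C/3)
a(L, p) = 2*L - p/3 (a(L, p) = (L + L) - p/3 = 2*L - p/3)
1/((254 + a(1, 18))/(-247 - 411)) = 1/((254 + (2*1 - ⅓*18))/(-247 - 411)) = 1/((254 + (2 - 6))/(-658)) = 1/((254 - 4)*(-1/658)) = 1/(250*(-1/658)) = 1/(-125/329) = -329/125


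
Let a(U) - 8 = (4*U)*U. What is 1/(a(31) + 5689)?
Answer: 1/9541 ≈ 0.00010481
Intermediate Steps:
a(U) = 8 + 4*U² (a(U) = 8 + (4*U)*U = 8 + 4*U²)
1/(a(31) + 5689) = 1/((8 + 4*31²) + 5689) = 1/((8 + 4*961) + 5689) = 1/((8 + 3844) + 5689) = 1/(3852 + 5689) = 1/9541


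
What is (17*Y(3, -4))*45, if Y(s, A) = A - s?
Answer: -5355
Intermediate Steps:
(17*Y(3, -4))*45 = (17*(-4 - 1*3))*45 = (17*(-4 - 3))*45 = (17*(-7))*45 = -119*45 = -5355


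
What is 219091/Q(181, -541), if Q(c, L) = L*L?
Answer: 219091/292681 ≈ 0.74857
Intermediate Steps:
Q(c, L) = L²
219091/Q(181, -541) = 219091/((-541)²) = 219091/292681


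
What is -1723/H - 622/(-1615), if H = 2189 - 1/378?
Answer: -31598324/78606895 ≈ -0.40198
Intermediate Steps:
H = 827441/378 (H = 2189 - 1*1/378 = 2189 - 1/378 = 827441/378 ≈ 2189.0)
-1723/H - 622/(-1615) = -1723/827441/378 - 622/(-1615) = -1723*378/827441 - 622*(-1/1615) = -651294/827441 + 622/1615 = -31598324/78606895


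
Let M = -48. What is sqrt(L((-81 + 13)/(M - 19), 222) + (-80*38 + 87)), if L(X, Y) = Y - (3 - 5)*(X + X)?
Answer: I*sqrt(12241235)/67 ≈ 52.22*I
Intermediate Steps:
L(X, Y) = Y + 4*X (L(X, Y) = Y - (-2)*2*X = Y - (-4)*X = Y + 4*X)
sqrt(L((-81 + 13)/(M - 19), 222) + (-80*38 + 87)) = sqrt((222 + 4*((-81 + 13)/(-48 - 19))) + (-80*38 + 87)) = sqrt((222 + 4*(-68/(-67))) + (-3040 + 87)) = sqrt((222 + 4*(-68*(-1/67))) - 2953) = sqrt((222 + 4*(68/67)) - 2953) = sqrt((222 + 272/67) - 2953) = sqrt(15146/67 - 2953) = sqrt(-182705/67) = I*sqrt(12241235)/67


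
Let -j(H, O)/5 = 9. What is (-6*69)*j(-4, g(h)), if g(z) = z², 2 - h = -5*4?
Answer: 18630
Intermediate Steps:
h = 22 (h = 2 - (-5)*4 = 2 - 1*(-20) = 2 + 20 = 22)
j(H, O) = -45 (j(H, O) = -5*9 = -45)
(-6*69)*j(-4, g(h)) = -6*69*(-45) = -414*(-45) = 18630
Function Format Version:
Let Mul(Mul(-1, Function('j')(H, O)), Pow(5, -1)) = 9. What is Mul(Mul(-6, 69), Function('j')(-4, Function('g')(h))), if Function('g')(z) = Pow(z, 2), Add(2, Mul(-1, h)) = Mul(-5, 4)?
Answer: 18630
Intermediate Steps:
h = 22 (h = Add(2, Mul(-1, Mul(-5, 4))) = Add(2, Mul(-1, -20)) = Add(2, 20) = 22)
Function('j')(H, O) = -45 (Function('j')(H, O) = Mul(-5, 9) = -45)
Mul(Mul(-6, 69), Function('j')(-4, Function('g')(h))) = Mul(Mul(-6, 69), -45) = Mul(-414, -45) = 18630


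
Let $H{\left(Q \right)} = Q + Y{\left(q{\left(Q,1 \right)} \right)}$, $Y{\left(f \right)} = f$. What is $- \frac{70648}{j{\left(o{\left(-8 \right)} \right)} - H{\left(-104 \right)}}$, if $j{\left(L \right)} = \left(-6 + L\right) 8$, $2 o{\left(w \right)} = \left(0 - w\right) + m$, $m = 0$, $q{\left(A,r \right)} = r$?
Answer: $- \frac{70648}{87} \approx -812.05$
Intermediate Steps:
$o{\left(w \right)} = - \frac{w}{2}$ ($o{\left(w \right)} = \frac{\left(0 - w\right) + 0}{2} = \frac{- w + 0}{2} = \frac{\left(-1\right) w}{2} = - \frac{w}{2}$)
$H{\left(Q \right)} = 1 + Q$ ($H{\left(Q \right)} = Q + 1 = 1 + Q$)
$j{\left(L \right)} = -48 + 8 L$
$- \frac{70648}{j{\left(o{\left(-8 \right)} \right)} - H{\left(-104 \right)}} = - \frac{70648}{\left(-48 + 8 \left(\left(- \frac{1}{2}\right) \left(-8\right)\right)\right) - \left(1 - 104\right)} = - \frac{70648}{\left(-48 + 8 \cdot 4\right) - -103} = - \frac{70648}{\left(-48 + 32\right) + 103} = - \frac{70648}{-16 + 103} = - \frac{70648}{87}$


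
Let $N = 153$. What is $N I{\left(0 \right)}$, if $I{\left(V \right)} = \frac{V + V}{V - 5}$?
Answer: $0$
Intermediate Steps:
$I{\left(V \right)} = \frac{2 V}{-5 + V}$
$N I{\left(0 \right)} = 153 \cdot 2 \cdot 0 \frac{1}{-5 + 0} = 153 \cdot 2 \cdot 0 \frac{1}{-5} = 153 \cdot 2 \cdot 0 \left(- \frac{1}{5}\right) = 153 \cdot 0 = 0$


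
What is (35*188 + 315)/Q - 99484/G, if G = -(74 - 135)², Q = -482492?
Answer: 47974577833/1795352732 ≈ 26.722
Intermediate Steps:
G = -3721 (G = -1*(-61)² = -1*3721 = -3721)
(35*188 + 315)/Q - 99484/G = (35*188 + 315)/(-482492) - 99484/(-3721) = (6580 + 315)*(-1/482492) - 99484*(-1/3721) = 6895*(-1/482492) + 99484/3721 = -6895/482492 + 99484/3721 = 47974577833/1795352732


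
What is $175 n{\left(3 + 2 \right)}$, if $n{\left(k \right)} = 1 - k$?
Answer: $-700$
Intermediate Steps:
$175 n{\left(3 + 2 \right)} = 175 \left(1 - \left(3 + 2\right)\right) = 175 \left(1 - 5\right) = 175 \left(-4\right) = -700$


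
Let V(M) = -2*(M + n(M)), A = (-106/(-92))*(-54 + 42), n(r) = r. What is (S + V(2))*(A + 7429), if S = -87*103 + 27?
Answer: -1525049158/23 ≈ -6.6306e+7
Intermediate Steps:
S = -8934 (S = -8961 + 27 = -8934)
A = -318/23 (A = -106*(-1/92)*(-12) = (53/46)*(-12) = -318/23 ≈ -13.826)
V(M) = -4*M (V(M) = -2*(M + M) = -4*M)
(S + V(2))*(A + 7429) = (-8934 - 4*2)*(-318/23 + 7429) = (-8934 - 8)*(170549/23) = -8942*170549/23 = -1525049158/23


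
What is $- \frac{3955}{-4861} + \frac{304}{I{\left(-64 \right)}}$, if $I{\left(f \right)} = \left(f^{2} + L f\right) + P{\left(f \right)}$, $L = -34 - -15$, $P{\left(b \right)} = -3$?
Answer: $\frac{22474839}{25807049} \approx 0.87088$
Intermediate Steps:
$L = -19$ ($L = -34 + 15 = -19$)
$I{\left(f \right)} = -3 + f^{2} - 19 f$ ($I{\left(f \right)} = \left(f^{2} - 19 f\right) - 3 = -3 + f^{2} - 19 f$)
$- \frac{3955}{-4861} + \frac{304}{I{\left(-64 \right)}} = - \frac{3955}{-4861} + \frac{304}{-3 + \left(-64\right)^{2} - -1216} = \left(-3955\right) \left(- \frac{1}{4861}\right) + \frac{304}{-3 + 4096 + 1216} = \frac{3955}{4861} + \frac{304}{5309} = \frac{22474839}{25807049}$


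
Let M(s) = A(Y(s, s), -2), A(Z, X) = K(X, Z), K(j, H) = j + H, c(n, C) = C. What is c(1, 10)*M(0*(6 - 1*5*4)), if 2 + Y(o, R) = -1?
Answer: -50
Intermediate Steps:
Y(o, R) = -3 (Y(o, R) = -2 - 1 = -3)
K(j, H) = H + j
A(Z, X) = X + Z (A(Z, X) = Z + X = X + Z)
M(s) = -5 (M(s) = -2 - 3 = -5)
c(1, 10)*M(0*(6 - 1*5*4)) = 10*(-5) = -50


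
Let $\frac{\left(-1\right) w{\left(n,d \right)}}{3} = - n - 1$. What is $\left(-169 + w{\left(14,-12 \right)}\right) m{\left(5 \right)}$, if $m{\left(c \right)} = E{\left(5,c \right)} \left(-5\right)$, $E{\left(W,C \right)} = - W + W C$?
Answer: $12400$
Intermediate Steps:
$E{\left(W,C \right)} = - W + C W$
$w{\left(n,d \right)} = 3 + 3 n$ ($w{\left(n,d \right)} = - 3 \left(- n - 1\right) = - 3 \left(-1 - n\right) = 3 + 3 n$)
$m{\left(c \right)} = 25 - 25 c$ ($m{\left(c \right)} = 5 \left(-1 + c\right) \left(-5\right) = \left(-5 + 5 c\right) \left(-5\right) = 25 - 25 c$)
$\left(-169 + w{\left(14,-12 \right)}\right) m{\left(5 \right)} = \left(-169 + \left(3 + 3 \cdot 14\right)\right) \left(25 - 125\right) = \left(-169 + \left(3 + 42\right)\right) \left(25 - 125\right) = \left(-169 + 45\right) \left(-100\right) = \left(-124\right) \left(-100\right) = 12400$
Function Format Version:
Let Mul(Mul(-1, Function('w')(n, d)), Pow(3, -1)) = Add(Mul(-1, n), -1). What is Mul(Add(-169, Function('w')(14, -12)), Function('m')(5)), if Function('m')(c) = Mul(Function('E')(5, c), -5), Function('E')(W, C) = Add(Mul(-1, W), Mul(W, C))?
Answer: 12400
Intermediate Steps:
Function('E')(W, C) = Add(Mul(-1, W), Mul(C, W))
Function('w')(n, d) = Add(3, Mul(3, n)) (Function('w')(n, d) = Mul(-3, Add(Mul(-1, n), -1)) = Mul(-3, Add(-1, Mul(-1, n))) = Add(3, Mul(3, n)))
Function('m')(c) = Add(25, Mul(-25, c)) (Function('m')(c) = Mul(Mul(5, Add(-1, c)), -5) = Mul(Add(-5, Mul(5, c)), -5) = Add(25, Mul(-25, c)))
Mul(Add(-169, Function('w')(14, -12)), Function('m')(5)) = Mul(Add(-169, Add(3, Mul(3, 14))), Add(25, Mul(-25, 5))) = Mul(Add(-169, Add(3, 42)), Add(25, -125)) = Mul(Add(-169, 45), -100) = Mul(-124, -100) = 12400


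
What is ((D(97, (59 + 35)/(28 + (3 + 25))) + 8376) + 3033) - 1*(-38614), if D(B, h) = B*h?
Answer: 1405203/28 ≈ 50186.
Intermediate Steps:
((D(97, (59 + 35)/(28 + (3 + 25))) + 8376) + 3033) - 1*(-38614) = ((97*((59 + 35)/(28 + (3 + 25))) + 8376) + 3033) - 1*(-38614) = ((97*(94/(28 + 28)) + 8376) + 3033) + 38614 = ((97*(94/56) + 8376) + 3033) + 38614 = ((97*(94*(1/56)) + 8376) + 3033) + 38614 = ((97*(47/28) + 8376) + 3033) + 38614 = ((4559/28 + 8376) + 3033) + 38614 = (239087/28 + 3033) + 38614 = 324011/28 + 38614 = 1405203/28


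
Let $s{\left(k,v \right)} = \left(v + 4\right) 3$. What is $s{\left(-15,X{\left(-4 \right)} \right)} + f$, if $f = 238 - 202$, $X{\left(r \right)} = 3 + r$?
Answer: $45$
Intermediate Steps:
$s{\left(k,v \right)} = 12 + 3 v$ ($s{\left(k,v \right)} = \left(4 + v\right) 3 = 12 + 3 v$)
$f = 36$
$s{\left(-15,X{\left(-4 \right)} \right)} + f = \left(12 + 3 \left(3 - 4\right)\right) + 36 = \left(12 + 3 \left(-1\right)\right) + 36 = \left(12 - 3\right) + 36 = 9 + 36 = 45$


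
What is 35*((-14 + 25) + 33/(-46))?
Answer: 16555/46 ≈ 359.89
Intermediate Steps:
35*((-14 + 25) + 33/(-46)) = 35*(11 + 33*(-1/46)) = 35*(11 - 33/46) = 35*(473/46) = 16555/46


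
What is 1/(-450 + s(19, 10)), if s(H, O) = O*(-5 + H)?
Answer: -1/310 ≈ -0.0032258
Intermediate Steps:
1/(-450 + s(19, 10)) = 1/(-450 + 10*(-5 + 19)) = 1/(-450 + 10*14) = 1/(-450 + 140) = 1/(-310) = -1/310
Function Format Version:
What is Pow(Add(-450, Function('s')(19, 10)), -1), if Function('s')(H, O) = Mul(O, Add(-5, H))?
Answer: Rational(-1, 310) ≈ -0.0032258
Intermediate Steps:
Pow(Add(-450, Function('s')(19, 10)), -1) = Pow(Add(-450, Mul(10, Add(-5, 19))), -1) = Pow(Add(-450, Mul(10, 14)), -1) = Pow(Add(-450, 140), -1) = Pow(-310, -1) = Rational(-1, 310)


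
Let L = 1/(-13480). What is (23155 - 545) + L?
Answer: 304782799/13480 ≈ 22610.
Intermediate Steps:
L = -1/13480 ≈ -7.4184e-5
(23155 - 545) + L = (23155 - 545) - 1/13480 = 22610 - 1/13480 = 304782799/13480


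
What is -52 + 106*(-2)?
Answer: -264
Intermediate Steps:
-52 + 106*(-2) = -52 - 212 = -264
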